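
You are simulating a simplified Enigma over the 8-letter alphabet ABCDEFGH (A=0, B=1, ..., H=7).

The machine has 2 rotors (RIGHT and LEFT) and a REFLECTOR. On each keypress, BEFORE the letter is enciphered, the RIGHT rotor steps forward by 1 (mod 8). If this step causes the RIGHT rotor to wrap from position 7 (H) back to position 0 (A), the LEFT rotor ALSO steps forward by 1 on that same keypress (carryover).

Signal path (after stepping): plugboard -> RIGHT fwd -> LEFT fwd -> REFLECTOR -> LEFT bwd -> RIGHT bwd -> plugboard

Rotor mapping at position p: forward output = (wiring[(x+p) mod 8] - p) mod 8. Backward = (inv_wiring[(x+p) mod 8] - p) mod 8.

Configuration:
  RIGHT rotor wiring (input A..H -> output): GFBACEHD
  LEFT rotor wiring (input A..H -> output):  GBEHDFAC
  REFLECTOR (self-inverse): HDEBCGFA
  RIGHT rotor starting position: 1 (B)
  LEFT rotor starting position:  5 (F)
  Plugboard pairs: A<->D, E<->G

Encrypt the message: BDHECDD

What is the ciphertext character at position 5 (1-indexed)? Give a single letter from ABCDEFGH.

Char 1 ('B'): step: R->2, L=5; B->plug->B->R->G->L->C->refl->E->L'->E->R'->G->plug->E
Char 2 ('D'): step: R->3, L=5; D->plug->A->R->F->L->H->refl->A->L'->A->R'->E->plug->G
Char 3 ('H'): step: R->4, L=5; H->plug->H->R->E->L->E->refl->C->L'->G->R'->A->plug->D
Char 4 ('E'): step: R->5, L=5; E->plug->G->R->D->L->B->refl->D->L'->B->R'->D->plug->A
Char 5 ('C'): step: R->6, L=5; C->plug->C->R->A->L->A->refl->H->L'->F->R'->B->plug->B

B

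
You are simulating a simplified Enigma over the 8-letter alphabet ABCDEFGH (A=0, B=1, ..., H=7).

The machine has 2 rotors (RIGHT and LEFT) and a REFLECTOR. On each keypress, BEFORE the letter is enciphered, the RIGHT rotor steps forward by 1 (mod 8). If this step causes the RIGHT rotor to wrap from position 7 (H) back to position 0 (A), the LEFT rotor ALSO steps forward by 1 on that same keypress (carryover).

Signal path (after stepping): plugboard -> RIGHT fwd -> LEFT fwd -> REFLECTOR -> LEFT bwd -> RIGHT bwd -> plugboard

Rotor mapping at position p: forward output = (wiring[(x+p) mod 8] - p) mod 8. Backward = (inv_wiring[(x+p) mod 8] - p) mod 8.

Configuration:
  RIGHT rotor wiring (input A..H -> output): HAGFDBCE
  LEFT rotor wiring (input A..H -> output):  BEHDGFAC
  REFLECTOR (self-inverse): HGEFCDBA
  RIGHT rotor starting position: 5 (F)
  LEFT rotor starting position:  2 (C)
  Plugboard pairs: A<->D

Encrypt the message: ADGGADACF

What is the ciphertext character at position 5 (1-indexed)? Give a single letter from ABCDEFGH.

Char 1 ('A'): step: R->6, L=2; A->plug->D->R->C->L->E->refl->C->L'->H->R'->F->plug->F
Char 2 ('D'): step: R->7, L=2; D->plug->A->R->F->L->A->refl->H->L'->G->R'->E->plug->E
Char 3 ('G'): step: R->0, L->3 (L advanced); G->plug->G->R->C->L->C->refl->E->L'->H->R'->A->plug->D
Char 4 ('G'): step: R->1, L=3; G->plug->G->R->D->L->F->refl->D->L'->B->R'->F->plug->F
Char 5 ('A'): step: R->2, L=3; A->plug->D->R->H->L->E->refl->C->L'->C->R'->F->plug->F

F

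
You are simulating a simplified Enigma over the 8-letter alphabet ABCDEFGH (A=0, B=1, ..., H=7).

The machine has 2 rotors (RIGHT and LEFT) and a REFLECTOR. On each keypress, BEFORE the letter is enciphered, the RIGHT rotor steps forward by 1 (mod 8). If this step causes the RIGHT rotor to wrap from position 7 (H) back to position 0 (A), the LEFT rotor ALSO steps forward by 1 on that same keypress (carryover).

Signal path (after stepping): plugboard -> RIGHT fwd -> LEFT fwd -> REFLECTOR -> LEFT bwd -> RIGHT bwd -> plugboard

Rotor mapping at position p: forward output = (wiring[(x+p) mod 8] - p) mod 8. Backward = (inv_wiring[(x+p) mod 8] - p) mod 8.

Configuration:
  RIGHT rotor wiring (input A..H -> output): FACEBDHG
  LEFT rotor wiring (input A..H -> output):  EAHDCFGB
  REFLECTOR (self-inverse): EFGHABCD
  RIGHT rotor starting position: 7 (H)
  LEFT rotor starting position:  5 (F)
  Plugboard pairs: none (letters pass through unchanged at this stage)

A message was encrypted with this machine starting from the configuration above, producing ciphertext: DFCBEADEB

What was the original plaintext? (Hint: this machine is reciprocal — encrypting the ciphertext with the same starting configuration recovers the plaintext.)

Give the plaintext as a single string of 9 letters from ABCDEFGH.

Answer: ADDCBDGGH

Derivation:
Char 1 ('D'): step: R->0, L->6 (L advanced); D->plug->D->R->E->L->B->refl->F->L'->F->R'->A->plug->A
Char 2 ('F'): step: R->1, L=6; F->plug->F->R->G->L->E->refl->A->L'->A->R'->D->plug->D
Char 3 ('C'): step: R->2, L=6; C->plug->C->R->H->L->H->refl->D->L'->B->R'->D->plug->D
Char 4 ('B'): step: R->3, L=6; B->plug->B->R->G->L->E->refl->A->L'->A->R'->C->plug->C
Char 5 ('E'): step: R->4, L=6; E->plug->E->R->B->L->D->refl->H->L'->H->R'->B->plug->B
Char 6 ('A'): step: R->5, L=6; A->plug->A->R->G->L->E->refl->A->L'->A->R'->D->plug->D
Char 7 ('D'): step: R->6, L=6; D->plug->D->R->C->L->G->refl->C->L'->D->R'->G->plug->G
Char 8 ('E'): step: R->7, L=6; E->plug->E->R->F->L->F->refl->B->L'->E->R'->G->plug->G
Char 9 ('B'): step: R->0, L->7 (L advanced); B->plug->B->R->A->L->C->refl->G->L'->G->R'->H->plug->H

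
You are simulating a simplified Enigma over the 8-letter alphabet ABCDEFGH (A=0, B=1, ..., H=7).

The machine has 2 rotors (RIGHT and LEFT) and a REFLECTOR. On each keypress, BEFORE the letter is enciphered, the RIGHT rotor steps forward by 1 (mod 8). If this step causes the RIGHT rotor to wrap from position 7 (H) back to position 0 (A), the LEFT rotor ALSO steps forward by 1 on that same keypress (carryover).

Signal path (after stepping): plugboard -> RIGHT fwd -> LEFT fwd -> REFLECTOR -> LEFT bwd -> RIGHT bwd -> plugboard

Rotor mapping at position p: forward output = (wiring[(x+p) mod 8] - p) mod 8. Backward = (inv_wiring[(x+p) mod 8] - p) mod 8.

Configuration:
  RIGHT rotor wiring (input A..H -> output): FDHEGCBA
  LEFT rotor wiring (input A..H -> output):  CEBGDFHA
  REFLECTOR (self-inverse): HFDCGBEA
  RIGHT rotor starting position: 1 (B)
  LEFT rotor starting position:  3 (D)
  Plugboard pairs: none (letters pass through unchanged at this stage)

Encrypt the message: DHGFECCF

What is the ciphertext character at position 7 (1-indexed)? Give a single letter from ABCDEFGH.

Char 1 ('D'): step: R->2, L=3; D->plug->D->R->A->L->D->refl->C->L'->C->R'->B->plug->B
Char 2 ('H'): step: R->3, L=3; H->plug->H->R->E->L->F->refl->B->L'->G->R'->D->plug->D
Char 3 ('G'): step: R->4, L=3; G->plug->G->R->D->L->E->refl->G->L'->H->R'->F->plug->F
Char 4 ('F'): step: R->5, L=3; F->plug->F->R->C->L->C->refl->D->L'->A->R'->D->plug->D
Char 5 ('E'): step: R->6, L=3; E->plug->E->R->B->L->A->refl->H->L'->F->R'->D->plug->D
Char 6 ('C'): step: R->7, L=3; C->plug->C->R->E->L->F->refl->B->L'->G->R'->B->plug->B
Char 7 ('C'): step: R->0, L->4 (L advanced); C->plug->C->R->H->L->C->refl->D->L'->C->R'->F->plug->F

F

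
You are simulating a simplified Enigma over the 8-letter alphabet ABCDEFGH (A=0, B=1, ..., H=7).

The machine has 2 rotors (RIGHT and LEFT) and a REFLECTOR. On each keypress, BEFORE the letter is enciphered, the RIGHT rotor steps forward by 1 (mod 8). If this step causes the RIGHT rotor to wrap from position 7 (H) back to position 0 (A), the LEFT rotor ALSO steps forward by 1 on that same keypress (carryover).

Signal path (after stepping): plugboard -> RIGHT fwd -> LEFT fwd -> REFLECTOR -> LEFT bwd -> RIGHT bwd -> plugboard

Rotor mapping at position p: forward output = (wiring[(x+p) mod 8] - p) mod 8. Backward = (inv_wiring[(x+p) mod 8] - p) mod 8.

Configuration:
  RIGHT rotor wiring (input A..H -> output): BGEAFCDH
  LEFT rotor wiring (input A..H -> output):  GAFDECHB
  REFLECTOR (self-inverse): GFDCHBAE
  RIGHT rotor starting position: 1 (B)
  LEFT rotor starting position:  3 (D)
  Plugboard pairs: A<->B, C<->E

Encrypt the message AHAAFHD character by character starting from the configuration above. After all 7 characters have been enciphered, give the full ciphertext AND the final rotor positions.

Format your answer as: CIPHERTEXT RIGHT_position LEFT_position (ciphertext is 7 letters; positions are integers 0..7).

Char 1 ('A'): step: R->2, L=3; A->plug->B->R->G->L->F->refl->B->L'->B->R'->E->plug->C
Char 2 ('H'): step: R->3, L=3; H->plug->H->R->B->L->B->refl->F->L'->G->R'->F->plug->F
Char 3 ('A'): step: R->4, L=3; A->plug->B->R->G->L->F->refl->B->L'->B->R'->A->plug->B
Char 4 ('A'): step: R->5, L=3; A->plug->B->R->G->L->F->refl->B->L'->B->R'->E->plug->C
Char 5 ('F'): step: R->6, L=3; F->plug->F->R->C->L->H->refl->E->L'->D->R'->C->plug->E
Char 6 ('H'): step: R->7, L=3; H->plug->H->R->E->L->G->refl->A->L'->A->R'->A->plug->B
Char 7 ('D'): step: R->0, L->4 (L advanced); D->plug->D->R->A->L->A->refl->G->L'->B->R'->A->plug->B
Final: ciphertext=CFBCEBB, RIGHT=0, LEFT=4

Answer: CFBCEBB 0 4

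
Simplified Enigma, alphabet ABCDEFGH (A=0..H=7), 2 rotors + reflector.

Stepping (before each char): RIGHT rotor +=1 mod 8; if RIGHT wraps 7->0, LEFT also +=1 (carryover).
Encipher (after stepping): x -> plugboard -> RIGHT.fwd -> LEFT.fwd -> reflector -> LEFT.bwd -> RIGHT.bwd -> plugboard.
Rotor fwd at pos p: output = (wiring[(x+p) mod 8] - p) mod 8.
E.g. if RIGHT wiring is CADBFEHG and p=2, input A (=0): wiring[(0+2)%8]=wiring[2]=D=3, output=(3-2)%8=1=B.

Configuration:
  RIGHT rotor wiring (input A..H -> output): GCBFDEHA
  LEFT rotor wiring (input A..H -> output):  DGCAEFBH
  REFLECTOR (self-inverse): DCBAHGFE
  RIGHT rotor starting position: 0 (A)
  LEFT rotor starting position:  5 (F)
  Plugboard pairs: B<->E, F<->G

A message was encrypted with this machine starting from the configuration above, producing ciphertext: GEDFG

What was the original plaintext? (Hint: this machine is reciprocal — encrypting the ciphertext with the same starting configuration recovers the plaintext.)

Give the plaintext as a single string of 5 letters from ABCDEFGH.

Answer: EBACE

Derivation:
Char 1 ('G'): step: R->1, L=5; G->plug->F->R->G->L->D->refl->A->L'->A->R'->B->plug->E
Char 2 ('E'): step: R->2, L=5; E->plug->B->R->D->L->G->refl->F->L'->F->R'->E->plug->B
Char 3 ('D'): step: R->3, L=5; D->plug->D->R->E->L->B->refl->C->L'->C->R'->A->plug->A
Char 4 ('F'): step: R->4, L=5; F->plug->G->R->F->L->F->refl->G->L'->D->R'->C->plug->C
Char 5 ('G'): step: R->5, L=5; G->plug->F->R->E->L->B->refl->C->L'->C->R'->B->plug->E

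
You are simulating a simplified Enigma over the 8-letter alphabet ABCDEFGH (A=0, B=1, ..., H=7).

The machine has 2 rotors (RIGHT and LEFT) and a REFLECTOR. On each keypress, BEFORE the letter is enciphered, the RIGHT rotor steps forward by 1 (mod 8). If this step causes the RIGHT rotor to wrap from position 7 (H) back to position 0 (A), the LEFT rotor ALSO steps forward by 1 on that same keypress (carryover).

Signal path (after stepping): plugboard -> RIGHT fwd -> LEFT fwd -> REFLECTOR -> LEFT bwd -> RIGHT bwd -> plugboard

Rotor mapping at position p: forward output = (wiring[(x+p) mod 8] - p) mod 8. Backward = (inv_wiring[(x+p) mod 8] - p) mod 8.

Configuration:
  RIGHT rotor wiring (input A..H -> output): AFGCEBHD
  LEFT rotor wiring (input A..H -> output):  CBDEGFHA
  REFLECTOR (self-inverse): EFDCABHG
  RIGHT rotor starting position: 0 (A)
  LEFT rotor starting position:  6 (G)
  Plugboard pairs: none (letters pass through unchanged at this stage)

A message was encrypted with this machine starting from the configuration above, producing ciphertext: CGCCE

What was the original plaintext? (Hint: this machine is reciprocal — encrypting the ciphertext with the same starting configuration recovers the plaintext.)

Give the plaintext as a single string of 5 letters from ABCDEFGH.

Char 1 ('C'): step: R->1, L=6; C->plug->C->R->B->L->C->refl->D->L'->D->R'->D->plug->D
Char 2 ('G'): step: R->2, L=6; G->plug->G->R->G->L->A->refl->E->L'->C->R'->C->plug->C
Char 3 ('C'): step: R->3, L=6; C->plug->C->R->G->L->A->refl->E->L'->C->R'->G->plug->G
Char 4 ('C'): step: R->4, L=6; C->plug->C->R->D->L->D->refl->C->L'->B->R'->F->plug->F
Char 5 ('E'): step: R->5, L=6; E->plug->E->R->A->L->B->refl->F->L'->E->R'->A->plug->A

Answer: DCGFA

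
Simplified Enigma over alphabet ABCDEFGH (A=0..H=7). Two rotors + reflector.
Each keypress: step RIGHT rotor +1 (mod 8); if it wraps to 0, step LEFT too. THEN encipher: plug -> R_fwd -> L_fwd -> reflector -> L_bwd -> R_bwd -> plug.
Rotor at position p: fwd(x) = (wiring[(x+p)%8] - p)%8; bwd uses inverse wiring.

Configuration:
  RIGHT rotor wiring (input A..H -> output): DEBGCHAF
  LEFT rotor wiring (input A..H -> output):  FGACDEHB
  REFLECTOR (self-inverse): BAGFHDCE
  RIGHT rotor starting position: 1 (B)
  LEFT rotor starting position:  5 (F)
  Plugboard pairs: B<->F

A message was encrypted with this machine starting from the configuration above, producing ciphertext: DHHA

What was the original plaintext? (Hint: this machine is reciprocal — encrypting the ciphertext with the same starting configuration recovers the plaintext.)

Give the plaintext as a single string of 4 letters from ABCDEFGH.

Answer: EDBC

Derivation:
Char 1 ('D'): step: R->2, L=5; D->plug->D->R->F->L->D->refl->F->L'->G->R'->E->plug->E
Char 2 ('H'): step: R->3, L=5; H->plug->H->R->G->L->F->refl->D->L'->F->R'->D->plug->D
Char 3 ('H'): step: R->4, L=5; H->plug->H->R->C->L->E->refl->H->L'->A->R'->F->plug->B
Char 4 ('A'): step: R->5, L=5; A->plug->A->R->C->L->E->refl->H->L'->A->R'->C->plug->C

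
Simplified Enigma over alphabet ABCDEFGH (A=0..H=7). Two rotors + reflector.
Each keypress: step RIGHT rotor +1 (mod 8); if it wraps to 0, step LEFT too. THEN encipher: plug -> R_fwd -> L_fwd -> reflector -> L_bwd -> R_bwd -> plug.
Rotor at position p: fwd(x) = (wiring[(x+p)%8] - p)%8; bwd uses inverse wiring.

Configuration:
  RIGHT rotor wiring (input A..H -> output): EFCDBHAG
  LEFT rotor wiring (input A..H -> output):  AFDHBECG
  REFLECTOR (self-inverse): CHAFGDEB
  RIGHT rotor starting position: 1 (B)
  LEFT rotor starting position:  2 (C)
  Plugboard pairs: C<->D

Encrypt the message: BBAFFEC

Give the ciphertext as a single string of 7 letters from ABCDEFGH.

Answer: DCGGDCD

Derivation:
Char 1 ('B'): step: R->2, L=2; B->plug->B->R->B->L->F->refl->D->L'->H->R'->C->plug->D
Char 2 ('B'): step: R->3, L=2; B->plug->B->R->G->L->G->refl->E->L'->F->R'->D->plug->C
Char 3 ('A'): step: R->4, L=2; A->plug->A->R->F->L->E->refl->G->L'->G->R'->G->plug->G
Char 4 ('F'): step: R->5, L=2; F->plug->F->R->F->L->E->refl->G->L'->G->R'->G->plug->G
Char 5 ('F'): step: R->6, L=2; F->plug->F->R->F->L->E->refl->G->L'->G->R'->C->plug->D
Char 6 ('E'): step: R->7, L=2; E->plug->E->R->E->L->A->refl->C->L'->D->R'->D->plug->C
Char 7 ('C'): step: R->0, L->3 (L advanced); C->plug->D->R->D->L->H->refl->B->L'->C->R'->C->plug->D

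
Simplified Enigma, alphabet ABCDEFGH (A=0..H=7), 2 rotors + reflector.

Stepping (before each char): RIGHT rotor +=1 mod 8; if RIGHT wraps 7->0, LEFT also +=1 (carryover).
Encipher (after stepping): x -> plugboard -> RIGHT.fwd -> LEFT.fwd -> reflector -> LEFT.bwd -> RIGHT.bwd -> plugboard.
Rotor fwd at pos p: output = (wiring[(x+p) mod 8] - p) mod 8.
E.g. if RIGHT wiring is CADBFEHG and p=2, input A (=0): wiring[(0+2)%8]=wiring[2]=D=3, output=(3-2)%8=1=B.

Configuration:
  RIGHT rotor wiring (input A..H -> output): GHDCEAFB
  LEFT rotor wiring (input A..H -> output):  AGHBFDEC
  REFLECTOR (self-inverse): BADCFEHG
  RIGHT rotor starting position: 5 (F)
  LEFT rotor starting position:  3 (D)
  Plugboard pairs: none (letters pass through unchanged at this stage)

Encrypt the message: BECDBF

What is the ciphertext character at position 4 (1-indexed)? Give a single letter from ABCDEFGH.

Char 1 ('B'): step: R->6, L=3; B->plug->B->R->D->L->B->refl->A->L'->C->R'->H->plug->H
Char 2 ('E'): step: R->7, L=3; E->plug->E->R->D->L->B->refl->A->L'->C->R'->A->plug->A
Char 3 ('C'): step: R->0, L->4 (L advanced); C->plug->C->R->D->L->G->refl->H->L'->B->R'->H->plug->H
Char 4 ('D'): step: R->1, L=4; D->plug->D->R->D->L->G->refl->H->L'->B->R'->C->plug->C

C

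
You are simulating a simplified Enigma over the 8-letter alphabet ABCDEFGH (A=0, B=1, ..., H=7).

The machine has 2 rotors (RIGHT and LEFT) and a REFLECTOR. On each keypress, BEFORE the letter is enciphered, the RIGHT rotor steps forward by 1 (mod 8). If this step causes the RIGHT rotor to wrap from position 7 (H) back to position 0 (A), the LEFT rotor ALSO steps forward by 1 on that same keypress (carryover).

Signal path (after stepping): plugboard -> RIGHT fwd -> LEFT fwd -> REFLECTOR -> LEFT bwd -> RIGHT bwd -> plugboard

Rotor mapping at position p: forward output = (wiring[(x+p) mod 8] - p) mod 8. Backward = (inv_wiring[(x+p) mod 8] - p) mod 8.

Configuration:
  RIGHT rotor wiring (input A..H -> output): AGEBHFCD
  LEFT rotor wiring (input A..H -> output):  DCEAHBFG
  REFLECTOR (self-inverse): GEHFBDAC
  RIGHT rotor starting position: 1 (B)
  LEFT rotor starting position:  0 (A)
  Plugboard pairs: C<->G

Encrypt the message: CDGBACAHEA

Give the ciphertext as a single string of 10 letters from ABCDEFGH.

Answer: ECCHCFFCGH

Derivation:
Char 1 ('C'): step: R->2, L=0; C->plug->G->R->G->L->F->refl->D->L'->A->R'->E->plug->E
Char 2 ('D'): step: R->3, L=0; D->plug->D->R->H->L->G->refl->A->L'->D->R'->G->plug->C
Char 3 ('G'): step: R->4, L=0; G->plug->C->R->G->L->F->refl->D->L'->A->R'->G->plug->C
Char 4 ('B'): step: R->5, L=0; B->plug->B->R->F->L->B->refl->E->L'->C->R'->H->plug->H
Char 5 ('A'): step: R->6, L=0; A->plug->A->R->E->L->H->refl->C->L'->B->R'->G->plug->C
Char 6 ('C'): step: R->7, L=0; C->plug->G->R->G->L->F->refl->D->L'->A->R'->F->plug->F
Char 7 ('A'): step: R->0, L->1 (L advanced); A->plug->A->R->A->L->B->refl->E->L'->F->R'->F->plug->F
Char 8 ('H'): step: R->1, L=1; H->plug->H->R->H->L->C->refl->H->L'->C->R'->G->plug->C
Char 9 ('E'): step: R->2, L=1; E->plug->E->R->A->L->B->refl->E->L'->F->R'->C->plug->G
Char 10 ('A'): step: R->3, L=1; A->plug->A->R->G->L->F->refl->D->L'->B->R'->H->plug->H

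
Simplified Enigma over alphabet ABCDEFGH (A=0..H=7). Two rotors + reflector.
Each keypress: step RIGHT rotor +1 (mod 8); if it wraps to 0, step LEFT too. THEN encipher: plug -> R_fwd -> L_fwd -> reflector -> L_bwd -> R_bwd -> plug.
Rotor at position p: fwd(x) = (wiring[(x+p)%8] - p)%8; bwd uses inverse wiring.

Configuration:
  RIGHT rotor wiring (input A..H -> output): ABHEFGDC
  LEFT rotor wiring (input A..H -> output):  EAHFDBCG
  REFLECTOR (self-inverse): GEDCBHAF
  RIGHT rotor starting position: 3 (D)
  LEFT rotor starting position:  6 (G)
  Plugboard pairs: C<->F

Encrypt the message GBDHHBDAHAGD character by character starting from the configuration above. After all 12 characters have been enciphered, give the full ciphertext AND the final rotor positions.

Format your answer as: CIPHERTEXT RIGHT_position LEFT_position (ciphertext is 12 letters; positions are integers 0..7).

Answer: FFGDEHFDAHCB 7 7

Derivation:
Char 1 ('G'): step: R->4, L=6; G->plug->G->R->D->L->C->refl->D->L'->H->R'->C->plug->F
Char 2 ('B'): step: R->5, L=6; B->plug->B->R->G->L->F->refl->H->L'->F->R'->C->plug->F
Char 3 ('D'): step: R->6, L=6; D->plug->D->R->D->L->C->refl->D->L'->H->R'->G->plug->G
Char 4 ('H'): step: R->7, L=6; H->plug->H->R->E->L->B->refl->E->L'->A->R'->D->plug->D
Char 5 ('H'): step: R->0, L->7 (L advanced); H->plug->H->R->C->L->B->refl->E->L'->F->R'->E->plug->E
Char 6 ('B'): step: R->1, L=7; B->plug->B->R->G->L->C->refl->D->L'->H->R'->H->plug->H
Char 7 ('D'): step: R->2, L=7; D->plug->D->R->E->L->G->refl->A->L'->D->R'->C->plug->F
Char 8 ('A'): step: R->3, L=7; A->plug->A->R->B->L->F->refl->H->L'->A->R'->D->plug->D
Char 9 ('H'): step: R->4, L=7; H->plug->H->R->A->L->H->refl->F->L'->B->R'->A->plug->A
Char 10 ('A'): step: R->5, L=7; A->plug->A->R->B->L->F->refl->H->L'->A->R'->H->plug->H
Char 11 ('G'): step: R->6, L=7; G->plug->G->R->H->L->D->refl->C->L'->G->R'->F->plug->C
Char 12 ('D'): step: R->7, L=7; D->plug->D->R->A->L->H->refl->F->L'->B->R'->B->plug->B
Final: ciphertext=FFGDEHFDAHCB, RIGHT=7, LEFT=7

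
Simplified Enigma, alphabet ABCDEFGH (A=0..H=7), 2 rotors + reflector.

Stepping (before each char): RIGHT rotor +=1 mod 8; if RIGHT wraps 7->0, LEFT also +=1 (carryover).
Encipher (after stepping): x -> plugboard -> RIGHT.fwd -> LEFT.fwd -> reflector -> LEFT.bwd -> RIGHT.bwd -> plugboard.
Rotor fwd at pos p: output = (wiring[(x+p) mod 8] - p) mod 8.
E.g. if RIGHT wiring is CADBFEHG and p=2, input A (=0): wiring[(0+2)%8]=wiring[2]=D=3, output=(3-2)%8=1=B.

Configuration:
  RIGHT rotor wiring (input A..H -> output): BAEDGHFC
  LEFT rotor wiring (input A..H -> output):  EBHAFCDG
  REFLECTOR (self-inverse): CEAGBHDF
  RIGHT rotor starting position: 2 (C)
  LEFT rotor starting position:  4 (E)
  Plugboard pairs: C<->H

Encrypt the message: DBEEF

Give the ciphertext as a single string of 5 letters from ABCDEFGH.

Char 1 ('D'): step: R->3, L=4; D->plug->D->R->C->L->H->refl->F->L'->F->R'->G->plug->G
Char 2 ('B'): step: R->4, L=4; B->plug->B->R->D->L->C->refl->A->L'->E->R'->F->plug->F
Char 3 ('E'): step: R->5, L=4; E->plug->E->R->D->L->C->refl->A->L'->E->R'->D->plug->D
Char 4 ('E'): step: R->6, L=4; E->plug->E->R->G->L->D->refl->G->L'->B->R'->H->plug->C
Char 5 ('F'): step: R->7, L=4; F->plug->F->R->H->L->E->refl->B->L'->A->R'->G->plug->G

Answer: GFDCG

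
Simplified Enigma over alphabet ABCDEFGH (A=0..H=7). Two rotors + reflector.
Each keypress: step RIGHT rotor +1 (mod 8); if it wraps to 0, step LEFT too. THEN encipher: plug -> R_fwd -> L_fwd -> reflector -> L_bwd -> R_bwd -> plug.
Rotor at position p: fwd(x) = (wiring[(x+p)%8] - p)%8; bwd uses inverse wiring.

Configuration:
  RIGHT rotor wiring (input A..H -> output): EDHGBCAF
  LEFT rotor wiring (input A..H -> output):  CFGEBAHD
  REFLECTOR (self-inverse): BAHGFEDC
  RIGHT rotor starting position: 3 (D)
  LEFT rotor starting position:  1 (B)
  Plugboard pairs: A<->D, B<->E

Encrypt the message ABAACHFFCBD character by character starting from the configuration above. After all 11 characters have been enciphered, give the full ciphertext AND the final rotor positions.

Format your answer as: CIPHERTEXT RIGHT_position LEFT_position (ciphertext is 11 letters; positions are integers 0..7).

Char 1 ('A'): step: R->4, L=1; A->plug->D->R->B->L->F->refl->E->L'->A->R'->E->plug->B
Char 2 ('B'): step: R->5, L=1; B->plug->E->R->G->L->C->refl->H->L'->E->R'->H->plug->H
Char 3 ('A'): step: R->6, L=1; A->plug->D->R->F->L->G->refl->D->L'->C->R'->A->plug->D
Char 4 ('A'): step: R->7, L=1; A->plug->D->R->A->L->E->refl->F->L'->B->R'->H->plug->H
Char 5 ('C'): step: R->0, L->2 (L advanced); C->plug->C->R->H->L->D->refl->G->L'->D->R'->B->plug->E
Char 6 ('H'): step: R->1, L=2; H->plug->H->R->D->L->G->refl->D->L'->H->R'->F->plug->F
Char 7 ('F'): step: R->2, L=2; F->plug->F->R->D->L->G->refl->D->L'->H->R'->C->plug->C
Char 8 ('F'): step: R->3, L=2; F->plug->F->R->B->L->C->refl->H->L'->C->R'->E->plug->B
Char 9 ('C'): step: R->4, L=2; C->plug->C->R->E->L->F->refl->E->L'->A->R'->E->plug->B
Char 10 ('B'): step: R->5, L=2; B->plug->E->R->G->L->A->refl->B->L'->F->R'->A->plug->D
Char 11 ('D'): step: R->6, L=2; D->plug->A->R->C->L->H->refl->C->L'->B->R'->E->plug->B
Final: ciphertext=BHDHEFCBBDB, RIGHT=6, LEFT=2

Answer: BHDHEFCBBDB 6 2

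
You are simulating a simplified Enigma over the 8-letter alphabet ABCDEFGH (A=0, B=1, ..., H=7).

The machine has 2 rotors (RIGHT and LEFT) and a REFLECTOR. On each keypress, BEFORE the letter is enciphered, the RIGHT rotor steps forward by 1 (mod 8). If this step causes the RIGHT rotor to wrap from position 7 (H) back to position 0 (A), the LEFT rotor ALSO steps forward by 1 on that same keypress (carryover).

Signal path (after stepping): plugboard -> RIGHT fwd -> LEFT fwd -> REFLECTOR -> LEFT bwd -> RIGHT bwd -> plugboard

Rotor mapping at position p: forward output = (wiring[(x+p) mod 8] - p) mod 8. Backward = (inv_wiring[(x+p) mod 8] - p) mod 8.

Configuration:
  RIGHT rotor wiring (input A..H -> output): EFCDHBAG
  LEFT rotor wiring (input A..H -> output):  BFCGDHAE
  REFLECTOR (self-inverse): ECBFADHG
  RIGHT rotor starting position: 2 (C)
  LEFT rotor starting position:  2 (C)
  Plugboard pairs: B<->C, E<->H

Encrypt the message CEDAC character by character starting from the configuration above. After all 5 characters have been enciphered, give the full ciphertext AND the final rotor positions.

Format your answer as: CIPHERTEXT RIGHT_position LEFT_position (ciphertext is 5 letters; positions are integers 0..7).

Char 1 ('C'): step: R->3, L=2; C->plug->B->R->E->L->G->refl->H->L'->G->R'->C->plug->B
Char 2 ('E'): step: R->4, L=2; E->plug->H->R->H->L->D->refl->F->L'->D->R'->A->plug->A
Char 3 ('D'): step: R->5, L=2; D->plug->D->R->H->L->D->refl->F->L'->D->R'->B->plug->C
Char 4 ('A'): step: R->6, L=2; A->plug->A->R->C->L->B->refl->C->L'->F->R'->F->plug->F
Char 5 ('C'): step: R->7, L=2; C->plug->B->R->F->L->C->refl->B->L'->C->R'->G->plug->G
Final: ciphertext=BACFG, RIGHT=7, LEFT=2

Answer: BACFG 7 2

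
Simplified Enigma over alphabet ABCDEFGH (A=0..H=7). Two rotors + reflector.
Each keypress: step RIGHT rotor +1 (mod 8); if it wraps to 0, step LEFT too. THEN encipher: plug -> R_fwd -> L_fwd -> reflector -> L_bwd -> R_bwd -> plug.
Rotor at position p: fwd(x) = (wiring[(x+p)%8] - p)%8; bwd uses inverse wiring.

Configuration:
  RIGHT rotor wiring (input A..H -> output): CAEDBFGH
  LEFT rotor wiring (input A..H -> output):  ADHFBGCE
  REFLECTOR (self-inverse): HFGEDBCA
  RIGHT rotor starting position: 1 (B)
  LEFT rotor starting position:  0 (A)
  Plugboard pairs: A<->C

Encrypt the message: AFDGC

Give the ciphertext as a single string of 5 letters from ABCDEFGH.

Char 1 ('A'): step: R->2, L=0; A->plug->C->R->H->L->E->refl->D->L'->B->R'->B->plug->B
Char 2 ('F'): step: R->3, L=0; F->plug->F->R->H->L->E->refl->D->L'->B->R'->H->plug->H
Char 3 ('D'): step: R->4, L=0; D->plug->D->R->D->L->F->refl->B->L'->E->R'->F->plug->F
Char 4 ('G'): step: R->5, L=0; G->plug->G->R->G->L->C->refl->G->L'->F->R'->D->plug->D
Char 5 ('C'): step: R->6, L=0; C->plug->A->R->A->L->A->refl->H->L'->C->R'->D->plug->D

Answer: BHFDD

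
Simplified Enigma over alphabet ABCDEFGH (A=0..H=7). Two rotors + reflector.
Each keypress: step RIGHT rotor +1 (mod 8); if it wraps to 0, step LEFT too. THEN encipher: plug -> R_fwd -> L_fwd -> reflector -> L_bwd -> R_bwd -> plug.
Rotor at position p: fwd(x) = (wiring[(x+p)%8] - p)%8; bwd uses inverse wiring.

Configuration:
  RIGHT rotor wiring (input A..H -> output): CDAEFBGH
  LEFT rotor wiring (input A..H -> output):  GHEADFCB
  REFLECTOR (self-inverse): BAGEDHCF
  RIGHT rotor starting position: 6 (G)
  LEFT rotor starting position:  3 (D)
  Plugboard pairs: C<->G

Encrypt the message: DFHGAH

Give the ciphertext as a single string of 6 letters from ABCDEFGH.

Answer: HCCCGD

Derivation:
Char 1 ('D'): step: R->7, L=3; D->plug->D->R->B->L->A->refl->B->L'->H->R'->H->plug->H
Char 2 ('F'): step: R->0, L->4 (L advanced); F->plug->F->R->B->L->B->refl->A->L'->G->R'->G->plug->C
Char 3 ('H'): step: R->1, L=4; H->plug->H->R->B->L->B->refl->A->L'->G->R'->G->plug->C
Char 4 ('G'): step: R->2, L=4; G->plug->C->R->D->L->F->refl->H->L'->A->R'->G->plug->C
Char 5 ('A'): step: R->3, L=4; A->plug->A->R->B->L->B->refl->A->L'->G->R'->C->plug->G
Char 6 ('H'): step: R->4, L=4; H->plug->H->R->A->L->H->refl->F->L'->D->R'->D->plug->D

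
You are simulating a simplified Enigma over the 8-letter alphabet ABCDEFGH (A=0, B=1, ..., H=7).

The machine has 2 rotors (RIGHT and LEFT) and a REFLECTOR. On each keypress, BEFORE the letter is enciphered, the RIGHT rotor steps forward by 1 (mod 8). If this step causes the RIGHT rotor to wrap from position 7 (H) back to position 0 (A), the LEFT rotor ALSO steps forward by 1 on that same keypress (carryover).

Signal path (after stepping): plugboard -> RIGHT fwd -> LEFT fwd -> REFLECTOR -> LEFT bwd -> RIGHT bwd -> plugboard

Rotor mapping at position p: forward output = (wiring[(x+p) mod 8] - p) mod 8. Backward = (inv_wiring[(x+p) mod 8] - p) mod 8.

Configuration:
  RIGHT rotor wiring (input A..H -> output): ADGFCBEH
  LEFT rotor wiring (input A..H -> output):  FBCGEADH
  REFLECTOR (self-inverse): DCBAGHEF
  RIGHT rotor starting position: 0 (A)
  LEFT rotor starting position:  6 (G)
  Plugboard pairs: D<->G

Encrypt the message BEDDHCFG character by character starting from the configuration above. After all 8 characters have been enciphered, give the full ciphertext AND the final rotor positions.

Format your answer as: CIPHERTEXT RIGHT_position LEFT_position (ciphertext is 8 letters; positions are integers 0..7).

Answer: FCACGEHD 0 7

Derivation:
Char 1 ('B'): step: R->1, L=6; B->plug->B->R->F->L->A->refl->D->L'->D->R'->F->plug->F
Char 2 ('E'): step: R->2, L=6; E->plug->E->R->C->L->H->refl->F->L'->A->R'->C->plug->C
Char 3 ('D'): step: R->3, L=6; D->plug->G->R->A->L->F->refl->H->L'->C->R'->A->plug->A
Char 4 ('D'): step: R->4, L=6; D->plug->G->R->C->L->H->refl->F->L'->A->R'->C->plug->C
Char 5 ('H'): step: R->5, L=6; H->plug->H->R->F->L->A->refl->D->L'->D->R'->D->plug->G
Char 6 ('C'): step: R->6, L=6; C->plug->C->R->C->L->H->refl->F->L'->A->R'->E->plug->E
Char 7 ('F'): step: R->7, L=6; F->plug->F->R->D->L->D->refl->A->L'->F->R'->H->plug->H
Char 8 ('G'): step: R->0, L->7 (L advanced); G->plug->D->R->F->L->F->refl->H->L'->E->R'->G->plug->D
Final: ciphertext=FCACGEHD, RIGHT=0, LEFT=7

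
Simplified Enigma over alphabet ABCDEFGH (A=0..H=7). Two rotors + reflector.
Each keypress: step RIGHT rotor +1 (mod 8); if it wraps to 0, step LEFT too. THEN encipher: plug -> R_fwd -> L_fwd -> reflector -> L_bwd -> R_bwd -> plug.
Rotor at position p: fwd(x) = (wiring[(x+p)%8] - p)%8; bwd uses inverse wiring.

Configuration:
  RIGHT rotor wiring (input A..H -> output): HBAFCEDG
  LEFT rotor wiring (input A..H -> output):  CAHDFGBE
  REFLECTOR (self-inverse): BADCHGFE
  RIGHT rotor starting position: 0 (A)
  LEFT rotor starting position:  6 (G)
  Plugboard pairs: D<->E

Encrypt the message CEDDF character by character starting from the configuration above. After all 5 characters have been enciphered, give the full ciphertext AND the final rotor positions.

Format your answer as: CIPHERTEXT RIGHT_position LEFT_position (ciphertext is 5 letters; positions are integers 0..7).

Answer: BAEBG 5 6

Derivation:
Char 1 ('C'): step: R->1, L=6; C->plug->C->R->E->L->B->refl->A->L'->H->R'->B->plug->B
Char 2 ('E'): step: R->2, L=6; E->plug->D->R->C->L->E->refl->H->L'->G->R'->A->plug->A
Char 3 ('D'): step: R->3, L=6; D->plug->E->R->D->L->C->refl->D->L'->A->R'->D->plug->E
Char 4 ('D'): step: R->4, L=6; D->plug->E->R->D->L->C->refl->D->L'->A->R'->B->plug->B
Char 5 ('F'): step: R->5, L=6; F->plug->F->R->D->L->C->refl->D->L'->A->R'->G->plug->G
Final: ciphertext=BAEBG, RIGHT=5, LEFT=6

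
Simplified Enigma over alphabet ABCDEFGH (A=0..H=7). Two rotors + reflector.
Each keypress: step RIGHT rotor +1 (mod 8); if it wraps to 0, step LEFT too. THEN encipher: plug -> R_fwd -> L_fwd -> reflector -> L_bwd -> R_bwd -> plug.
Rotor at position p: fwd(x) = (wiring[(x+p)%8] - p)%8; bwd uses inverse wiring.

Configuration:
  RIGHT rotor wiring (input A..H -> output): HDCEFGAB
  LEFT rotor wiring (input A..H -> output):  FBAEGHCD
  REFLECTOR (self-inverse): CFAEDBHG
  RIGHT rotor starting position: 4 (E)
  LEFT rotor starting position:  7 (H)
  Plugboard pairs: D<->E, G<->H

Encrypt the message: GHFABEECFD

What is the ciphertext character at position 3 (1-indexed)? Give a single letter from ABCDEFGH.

Char 1 ('G'): step: R->5, L=7; G->plug->H->R->A->L->E->refl->D->L'->H->R'->G->plug->H
Char 2 ('H'): step: R->6, L=7; H->plug->G->R->H->L->D->refl->E->L'->A->R'->H->plug->G
Char 3 ('F'): step: R->7, L=7; F->plug->F->R->G->L->A->refl->C->L'->C->R'->A->plug->A

A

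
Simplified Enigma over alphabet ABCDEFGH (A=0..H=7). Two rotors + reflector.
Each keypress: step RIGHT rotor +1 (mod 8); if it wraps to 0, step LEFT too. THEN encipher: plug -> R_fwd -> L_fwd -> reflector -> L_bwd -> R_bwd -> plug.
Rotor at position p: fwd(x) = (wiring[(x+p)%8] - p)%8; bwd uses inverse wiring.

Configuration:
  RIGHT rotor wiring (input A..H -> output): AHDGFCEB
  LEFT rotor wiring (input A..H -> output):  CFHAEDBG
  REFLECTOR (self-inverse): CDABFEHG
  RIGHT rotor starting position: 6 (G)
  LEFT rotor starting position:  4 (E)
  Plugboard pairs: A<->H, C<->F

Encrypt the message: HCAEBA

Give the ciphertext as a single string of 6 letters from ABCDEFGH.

Answer: EDGGEB

Derivation:
Char 1 ('H'): step: R->7, L=4; H->plug->A->R->C->L->F->refl->E->L'->H->R'->E->plug->E
Char 2 ('C'): step: R->0, L->5 (L advanced); C->plug->F->R->C->L->B->refl->D->L'->G->R'->D->plug->D
Char 3 ('A'): step: R->1, L=5; A->plug->H->R->H->L->H->refl->G->L'->A->R'->G->plug->G
Char 4 ('E'): step: R->2, L=5; E->plug->E->R->C->L->B->refl->D->L'->G->R'->G->plug->G
Char 5 ('B'): step: R->3, L=5; B->plug->B->R->C->L->B->refl->D->L'->G->R'->E->plug->E
Char 6 ('A'): step: R->4, L=5; A->plug->H->R->C->L->B->refl->D->L'->G->R'->B->plug->B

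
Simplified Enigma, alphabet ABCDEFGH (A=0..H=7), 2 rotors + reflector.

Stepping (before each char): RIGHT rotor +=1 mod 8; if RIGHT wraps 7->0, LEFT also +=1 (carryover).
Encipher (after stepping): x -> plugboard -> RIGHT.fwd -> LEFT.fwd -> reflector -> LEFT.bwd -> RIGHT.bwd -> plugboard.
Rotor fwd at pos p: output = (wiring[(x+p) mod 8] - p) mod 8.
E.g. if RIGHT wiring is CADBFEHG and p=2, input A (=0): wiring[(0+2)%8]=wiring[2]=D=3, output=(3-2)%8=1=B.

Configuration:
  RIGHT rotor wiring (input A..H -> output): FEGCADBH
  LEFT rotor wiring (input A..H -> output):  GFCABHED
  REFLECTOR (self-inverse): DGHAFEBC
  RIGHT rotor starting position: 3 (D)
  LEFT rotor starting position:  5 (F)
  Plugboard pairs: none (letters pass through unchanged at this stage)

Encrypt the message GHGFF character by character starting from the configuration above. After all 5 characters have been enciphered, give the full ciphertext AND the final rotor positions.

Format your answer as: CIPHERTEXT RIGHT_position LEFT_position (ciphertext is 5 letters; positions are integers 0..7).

Answer: DCAAA 0 6

Derivation:
Char 1 ('G'): step: R->4, L=5; G->plug->G->R->C->L->G->refl->B->L'->D->R'->D->plug->D
Char 2 ('H'): step: R->5, L=5; H->plug->H->R->D->L->B->refl->G->L'->C->R'->C->plug->C
Char 3 ('G'): step: R->6, L=5; G->plug->G->R->C->L->G->refl->B->L'->D->R'->A->plug->A
Char 4 ('F'): step: R->7, L=5; F->plug->F->R->B->L->H->refl->C->L'->A->R'->A->plug->A
Char 5 ('F'): step: R->0, L->6 (L advanced); F->plug->F->R->D->L->H->refl->C->L'->F->R'->A->plug->A
Final: ciphertext=DCAAA, RIGHT=0, LEFT=6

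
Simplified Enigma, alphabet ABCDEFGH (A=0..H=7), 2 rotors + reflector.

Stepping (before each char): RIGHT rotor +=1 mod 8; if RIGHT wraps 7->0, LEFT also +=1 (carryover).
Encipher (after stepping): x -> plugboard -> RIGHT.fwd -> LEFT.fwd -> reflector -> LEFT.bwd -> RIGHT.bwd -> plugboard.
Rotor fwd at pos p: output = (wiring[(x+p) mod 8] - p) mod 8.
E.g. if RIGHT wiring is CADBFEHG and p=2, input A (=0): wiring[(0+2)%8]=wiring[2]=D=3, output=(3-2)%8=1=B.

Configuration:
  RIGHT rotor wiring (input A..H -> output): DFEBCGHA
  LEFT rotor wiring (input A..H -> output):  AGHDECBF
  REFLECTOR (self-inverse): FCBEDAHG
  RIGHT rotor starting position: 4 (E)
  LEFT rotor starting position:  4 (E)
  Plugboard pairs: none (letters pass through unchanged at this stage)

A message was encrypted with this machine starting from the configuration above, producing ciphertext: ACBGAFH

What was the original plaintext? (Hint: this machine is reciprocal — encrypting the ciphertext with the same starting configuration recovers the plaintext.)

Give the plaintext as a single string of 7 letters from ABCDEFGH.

Answer: FFCFEBC

Derivation:
Char 1 ('A'): step: R->5, L=4; A->plug->A->R->B->L->G->refl->H->L'->H->R'->F->plug->F
Char 2 ('C'): step: R->6, L=4; C->plug->C->R->F->L->C->refl->B->L'->D->R'->F->plug->F
Char 3 ('B'): step: R->7, L=4; B->plug->B->R->E->L->E->refl->D->L'->G->R'->C->plug->C
Char 4 ('G'): step: R->0, L->5 (L advanced); G->plug->G->R->H->L->H->refl->G->L'->G->R'->F->plug->F
Char 5 ('A'): step: R->1, L=5; A->plug->A->R->E->L->B->refl->C->L'->F->R'->E->plug->E
Char 6 ('F'): step: R->2, L=5; F->plug->F->R->G->L->G->refl->H->L'->H->R'->B->plug->B
Char 7 ('H'): step: R->3, L=5; H->plug->H->R->B->L->E->refl->D->L'->D->R'->C->plug->C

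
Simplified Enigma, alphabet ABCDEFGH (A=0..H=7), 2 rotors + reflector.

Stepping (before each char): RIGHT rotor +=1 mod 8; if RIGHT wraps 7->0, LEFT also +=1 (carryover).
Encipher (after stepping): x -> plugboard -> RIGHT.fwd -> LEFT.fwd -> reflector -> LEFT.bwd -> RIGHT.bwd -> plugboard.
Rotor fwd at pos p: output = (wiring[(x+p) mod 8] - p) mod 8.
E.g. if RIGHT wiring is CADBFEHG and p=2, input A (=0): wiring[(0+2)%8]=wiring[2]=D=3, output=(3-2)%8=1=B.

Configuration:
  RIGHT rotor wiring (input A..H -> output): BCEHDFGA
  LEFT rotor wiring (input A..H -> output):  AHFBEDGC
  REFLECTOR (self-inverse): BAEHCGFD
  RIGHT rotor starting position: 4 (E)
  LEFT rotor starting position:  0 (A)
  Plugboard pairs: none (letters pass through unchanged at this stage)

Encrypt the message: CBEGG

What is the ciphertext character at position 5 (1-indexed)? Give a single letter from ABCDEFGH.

Char 1 ('C'): step: R->5, L=0; C->plug->C->R->D->L->B->refl->A->L'->A->R'->A->plug->A
Char 2 ('B'): step: R->6, L=0; B->plug->B->R->C->L->F->refl->G->L'->G->R'->E->plug->E
Char 3 ('E'): step: R->7, L=0; E->plug->E->R->A->L->A->refl->B->L'->D->R'->C->plug->C
Char 4 ('G'): step: R->0, L->1 (L advanced); G->plug->G->R->G->L->B->refl->A->L'->C->R'->B->plug->B
Char 5 ('G'): step: R->1, L=1; G->plug->G->R->H->L->H->refl->D->L'->D->R'->B->plug->B

B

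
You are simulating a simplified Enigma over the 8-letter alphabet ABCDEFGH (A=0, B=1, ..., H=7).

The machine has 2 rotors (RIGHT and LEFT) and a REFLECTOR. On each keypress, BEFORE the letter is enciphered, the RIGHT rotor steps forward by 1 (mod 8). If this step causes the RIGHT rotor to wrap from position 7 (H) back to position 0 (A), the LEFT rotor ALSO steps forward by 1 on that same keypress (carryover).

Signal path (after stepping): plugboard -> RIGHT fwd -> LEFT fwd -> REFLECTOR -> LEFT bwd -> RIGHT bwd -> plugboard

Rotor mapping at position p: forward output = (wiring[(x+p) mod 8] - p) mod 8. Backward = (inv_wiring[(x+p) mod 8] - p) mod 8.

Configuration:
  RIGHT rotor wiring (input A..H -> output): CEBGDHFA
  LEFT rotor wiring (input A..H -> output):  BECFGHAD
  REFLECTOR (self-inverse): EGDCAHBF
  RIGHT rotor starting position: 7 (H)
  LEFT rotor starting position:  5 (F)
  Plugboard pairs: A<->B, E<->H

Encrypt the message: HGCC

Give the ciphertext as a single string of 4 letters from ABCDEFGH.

Answer: FBDE

Derivation:
Char 1 ('H'): step: R->0, L->6 (L advanced); H->plug->E->R->D->L->G->refl->B->L'->H->R'->F->plug->F
Char 2 ('G'): step: R->1, L=6; G->plug->G->R->H->L->B->refl->G->L'->D->R'->A->plug->B
Char 3 ('C'): step: R->2, L=6; C->plug->C->R->B->L->F->refl->H->L'->F->R'->D->plug->D
Char 4 ('C'): step: R->3, L=6; C->plug->C->R->E->L->E->refl->A->L'->G->R'->H->plug->E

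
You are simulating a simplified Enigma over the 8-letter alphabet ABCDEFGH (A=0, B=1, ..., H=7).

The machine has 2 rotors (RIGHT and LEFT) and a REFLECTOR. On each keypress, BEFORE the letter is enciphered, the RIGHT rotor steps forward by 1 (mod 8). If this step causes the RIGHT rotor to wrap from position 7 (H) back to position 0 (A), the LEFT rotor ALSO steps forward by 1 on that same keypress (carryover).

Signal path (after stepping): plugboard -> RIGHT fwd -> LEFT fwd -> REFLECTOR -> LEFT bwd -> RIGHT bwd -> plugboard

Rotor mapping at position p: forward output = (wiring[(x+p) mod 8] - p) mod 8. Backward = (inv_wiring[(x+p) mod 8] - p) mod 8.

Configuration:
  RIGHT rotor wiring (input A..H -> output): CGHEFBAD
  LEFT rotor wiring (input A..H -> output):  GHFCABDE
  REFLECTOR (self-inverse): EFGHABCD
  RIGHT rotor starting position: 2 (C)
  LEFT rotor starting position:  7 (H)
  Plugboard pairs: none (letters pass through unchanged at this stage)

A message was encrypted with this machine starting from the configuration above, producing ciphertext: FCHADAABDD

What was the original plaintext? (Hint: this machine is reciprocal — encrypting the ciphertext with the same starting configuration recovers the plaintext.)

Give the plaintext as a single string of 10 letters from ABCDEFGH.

Answer: BADGEEGABC

Derivation:
Char 1 ('F'): step: R->3, L=7; F->plug->F->R->H->L->E->refl->A->L'->C->R'->B->plug->B
Char 2 ('C'): step: R->4, L=7; C->plug->C->R->E->L->D->refl->H->L'->B->R'->A->plug->A
Char 3 ('H'): step: R->5, L=7; H->plug->H->R->A->L->F->refl->B->L'->F->R'->D->plug->D
Char 4 ('A'): step: R->6, L=7; A->plug->A->R->C->L->A->refl->E->L'->H->R'->G->plug->G
Char 5 ('D'): step: R->7, L=7; D->plug->D->R->A->L->F->refl->B->L'->F->R'->E->plug->E
Char 6 ('A'): step: R->0, L->0 (L advanced); A->plug->A->R->C->L->F->refl->B->L'->F->R'->E->plug->E
Char 7 ('A'): step: R->1, L=0; A->plug->A->R->F->L->B->refl->F->L'->C->R'->G->plug->G
Char 8 ('B'): step: R->2, L=0; B->plug->B->R->C->L->F->refl->B->L'->F->R'->A->plug->A
Char 9 ('D'): step: R->3, L=0; D->plug->D->R->F->L->B->refl->F->L'->C->R'->B->plug->B
Char 10 ('D'): step: R->4, L=0; D->plug->D->R->H->L->E->refl->A->L'->E->R'->C->plug->C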